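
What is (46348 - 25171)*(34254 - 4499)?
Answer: 630121635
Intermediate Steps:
(46348 - 25171)*(34254 - 4499) = 21177*29755 = 630121635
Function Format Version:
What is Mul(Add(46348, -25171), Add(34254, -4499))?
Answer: 630121635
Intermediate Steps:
Mul(Add(46348, -25171), Add(34254, -4499)) = Mul(21177, 29755) = 630121635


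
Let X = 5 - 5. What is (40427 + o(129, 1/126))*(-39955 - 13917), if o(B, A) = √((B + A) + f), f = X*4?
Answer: -2177883344 - 3848*√227570/3 ≈ -2.1785e+9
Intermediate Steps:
X = 0
f = 0 (f = 0*4 = 0)
o(B, A) = √(A + B) (o(B, A) = √((B + A) + 0) = √((A + B) + 0) = √(A + B))
(40427 + o(129, 1/126))*(-39955 - 13917) = (40427 + √(1/126 + 129))*(-39955 - 13917) = (40427 + √(1/126 + 129))*(-53872) = (40427 + √(16255/126))*(-53872) = (40427 + √227570/42)*(-53872) = -2177883344 - 3848*√227570/3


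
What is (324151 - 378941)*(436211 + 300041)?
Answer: -40339247080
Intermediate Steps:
(324151 - 378941)*(436211 + 300041) = -54790*736252 = -40339247080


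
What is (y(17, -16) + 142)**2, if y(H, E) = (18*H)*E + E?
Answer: 22752900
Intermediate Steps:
y(H, E) = E + 18*E*H (y(H, E) = 18*E*H + E = E + 18*E*H)
(y(17, -16) + 142)**2 = (-16*(1 + 18*17) + 142)**2 = (-16*(1 + 306) + 142)**2 = (-16*307 + 142)**2 = (-4912 + 142)**2 = (-4770)**2 = 22752900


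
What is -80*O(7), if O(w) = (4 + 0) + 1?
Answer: -400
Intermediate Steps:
O(w) = 5 (O(w) = 4 + 1 = 5)
-80*O(7) = -80*5 = -400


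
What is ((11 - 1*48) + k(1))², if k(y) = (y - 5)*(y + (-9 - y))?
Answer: 1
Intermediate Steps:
k(y) = 45 - 9*y (k(y) = (-5 + y)*(-9) = 45 - 9*y)
((11 - 1*48) + k(1))² = ((11 - 1*48) + (45 - 9*1))² = ((11 - 48) + (45 - 9))² = (-37 + 36)² = (-1)² = 1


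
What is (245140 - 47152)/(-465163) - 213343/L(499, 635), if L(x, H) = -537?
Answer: 99132950353/249792531 ≈ 396.86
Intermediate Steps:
(245140 - 47152)/(-465163) - 213343/L(499, 635) = (245140 - 47152)/(-465163) - 213343/(-537) = 197988*(-1/465163) - 213343*(-1/537) = -197988/465163 + 213343/537 = 99132950353/249792531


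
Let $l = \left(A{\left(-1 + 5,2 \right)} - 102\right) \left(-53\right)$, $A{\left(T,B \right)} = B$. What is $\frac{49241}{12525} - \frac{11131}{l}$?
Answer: $\frac{4862461}{2655300} \approx 1.8312$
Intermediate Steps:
$l = 5300$ ($l = \left(2 - 102\right) \left(-53\right) = \left(-100\right) \left(-53\right) = 5300$)
$\frac{49241}{12525} - \frac{11131}{l} = \frac{49241}{12525} - \frac{11131}{5300} = \frac{4862461}{2655300}$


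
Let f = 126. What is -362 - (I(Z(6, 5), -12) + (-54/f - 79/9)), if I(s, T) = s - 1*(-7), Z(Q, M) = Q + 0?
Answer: -23045/63 ≈ -365.79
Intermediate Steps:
Z(Q, M) = Q
I(s, T) = 7 + s (I(s, T) = s + 7 = 7 + s)
-362 - (I(Z(6, 5), -12) + (-54/f - 79/9)) = -362 - ((7 + 6) + (-54/126 - 79/9)) = -362 - (13 + (-54*1/126 - 79*⅑)) = -362 - (13 + (-3/7 - 79/9)) = -362 - (13 - 580/63) = -362 - 1*239/63 = -362 - 239/63 = -23045/63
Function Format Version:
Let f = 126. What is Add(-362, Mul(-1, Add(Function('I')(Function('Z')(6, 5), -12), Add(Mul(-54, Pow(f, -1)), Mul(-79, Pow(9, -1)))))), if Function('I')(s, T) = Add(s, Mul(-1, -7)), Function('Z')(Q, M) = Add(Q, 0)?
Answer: Rational(-23045, 63) ≈ -365.79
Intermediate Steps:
Function('Z')(Q, M) = Q
Function('I')(s, T) = Add(7, s) (Function('I')(s, T) = Add(s, 7) = Add(7, s))
Add(-362, Mul(-1, Add(Function('I')(Function('Z')(6, 5), -12), Add(Mul(-54, Pow(f, -1)), Mul(-79, Pow(9, -1)))))) = Add(-362, Mul(-1, Add(Add(7, 6), Add(Mul(-54, Pow(126, -1)), Mul(-79, Pow(9, -1)))))) = Add(-362, Mul(-1, Add(13, Add(Mul(-54, Rational(1, 126)), Mul(-79, Rational(1, 9)))))) = Add(-362, Mul(-1, Add(13, Add(Rational(-3, 7), Rational(-79, 9))))) = Add(-362, Mul(-1, Add(13, Rational(-580, 63)))) = Add(-362, Mul(-1, Rational(239, 63))) = Add(-362, Rational(-239, 63)) = Rational(-23045, 63)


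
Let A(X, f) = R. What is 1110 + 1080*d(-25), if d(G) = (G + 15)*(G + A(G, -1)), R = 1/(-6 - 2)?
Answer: 272460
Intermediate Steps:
R = -⅛ (R = 1/(-8) = -⅛ ≈ -0.12500)
A(X, f) = -⅛
d(G) = (15 + G)*(-⅛ + G) (d(G) = (G + 15)*(G - ⅛) = (15 + G)*(-⅛ + G))
1110 + 1080*d(-25) = 1110 + 1080*(-15/8 + (-25)² + (119/8)*(-25)) = 1110 + 1080*(-15/8 + 625 - 2975/8) = 1110 + 1080*(1005/4) = 1110 + 271350 = 272460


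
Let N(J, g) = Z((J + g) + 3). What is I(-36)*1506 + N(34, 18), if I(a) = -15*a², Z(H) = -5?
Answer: -29276645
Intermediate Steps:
N(J, g) = -5
I(-36)*1506 + N(34, 18) = -15*(-36)²*1506 - 5 = -15*1296*1506 - 5 = -19440*1506 - 5 = -29276640 - 5 = -29276645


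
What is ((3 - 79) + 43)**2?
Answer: 1089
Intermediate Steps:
((3 - 79) + 43)**2 = (-76 + 43)**2 = (-33)**2 = 1089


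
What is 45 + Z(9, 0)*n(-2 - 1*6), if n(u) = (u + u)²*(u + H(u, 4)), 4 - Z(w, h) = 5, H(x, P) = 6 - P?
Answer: 1581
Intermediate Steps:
Z(w, h) = -1 (Z(w, h) = 4 - 1*5 = 4 - 5 = -1)
n(u) = 4*u²*(2 + u) (n(u) = (u + u)²*(u + (6 - 1*4)) = (2*u)²*(u + (6 - 4)) = (4*u²)*(u + 2) = (4*u²)*(2 + u) = 4*u²*(2 + u))
45 + Z(9, 0)*n(-2 - 1*6) = 45 - 4*(-2 - 1*6)²*(2 + (-2 - 1*6)) = 45 - 4*(-2 - 6)²*(2 + (-2 - 6)) = 45 - 4*(-8)²*(2 - 8) = 45 - 4*64*(-6) = 45 - 1*(-1536) = 45 + 1536 = 1581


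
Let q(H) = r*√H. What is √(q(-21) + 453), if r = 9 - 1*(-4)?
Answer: √(453 + 13*I*√21) ≈ 21.33 + 1.3965*I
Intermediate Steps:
r = 13 (r = 9 + 4 = 13)
q(H) = 13*√H
√(q(-21) + 453) = √(13*√(-21) + 453) = √(13*(I*√21) + 453) = √(13*I*√21 + 453) = √(453 + 13*I*√21)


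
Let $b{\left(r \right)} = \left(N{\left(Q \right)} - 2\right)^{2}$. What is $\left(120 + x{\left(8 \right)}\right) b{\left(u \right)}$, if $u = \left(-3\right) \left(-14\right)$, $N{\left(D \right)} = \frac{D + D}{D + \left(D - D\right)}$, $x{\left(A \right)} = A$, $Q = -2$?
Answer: $0$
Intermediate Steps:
$N{\left(D \right)} = 2$ ($N{\left(D \right)} = \frac{2 D}{D + 0} = \frac{2 D}{D} = 2$)
$u = 42$
$b{\left(r \right)} = 0$ ($b{\left(r \right)} = \left(2 - 2\right)^{2} = 0^{2} = 0$)
$\left(120 + x{\left(8 \right)}\right) b{\left(u \right)} = \left(120 + 8\right) 0 = 128 \cdot 0 = 0$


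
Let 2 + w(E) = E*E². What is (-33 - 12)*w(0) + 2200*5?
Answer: 11090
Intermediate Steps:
w(E) = -2 + E³ (w(E) = -2 + E*E² = -2 + E³)
(-33 - 12)*w(0) + 2200*5 = (-33 - 12)*(-2 + 0³) + 2200*5 = -45*(-2 + 0) + 11000 = -45*(-2) + 11000 = 90 + 11000 = 11090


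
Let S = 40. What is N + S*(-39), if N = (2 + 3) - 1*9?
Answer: -1564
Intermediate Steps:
N = -4 (N = 5 - 9 = -4)
N + S*(-39) = -4 + 40*(-39) = -4 - 1560 = -1564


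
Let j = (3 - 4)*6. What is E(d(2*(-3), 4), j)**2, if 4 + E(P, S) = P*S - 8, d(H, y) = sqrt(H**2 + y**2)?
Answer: 2016 + 288*sqrt(13) ≈ 3054.4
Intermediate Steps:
j = -6 (j = -1*6 = -6)
E(P, S) = -12 + P*S (E(P, S) = -4 + (P*S - 8) = -4 + (-8 + P*S) = -12 + P*S)
E(d(2*(-3), 4), j)**2 = (-12 + sqrt((2*(-3))**2 + 4**2)*(-6))**2 = (-12 + sqrt((-6)**2 + 16)*(-6))**2 = (-12 + sqrt(36 + 16)*(-6))**2 = (-12 + sqrt(52)*(-6))**2 = (-12 + (2*sqrt(13))*(-6))**2 = (-12 - 12*sqrt(13))**2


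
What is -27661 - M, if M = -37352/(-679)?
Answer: -2688453/97 ≈ -27716.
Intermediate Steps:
M = 5336/97 (M = -37352*(-1/679) = 5336/97 ≈ 55.010)
-27661 - M = -27661 - 1*5336/97 = -27661 - 5336/97 = -2688453/97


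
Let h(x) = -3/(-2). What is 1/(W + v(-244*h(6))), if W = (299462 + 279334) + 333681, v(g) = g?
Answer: 1/912111 ≈ 1.0964e-6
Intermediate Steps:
h(x) = 3/2 (h(x) = -3*(-½) = 3/2)
W = 912477 (W = 578796 + 333681 = 912477)
1/(W + v(-244*h(6))) = 1/(912477 - 244*3/2) = 1/(912477 - 366) = 1/912111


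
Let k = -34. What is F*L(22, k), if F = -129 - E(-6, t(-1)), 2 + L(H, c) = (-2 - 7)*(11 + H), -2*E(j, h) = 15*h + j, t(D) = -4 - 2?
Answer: 52923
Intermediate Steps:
t(D) = -6
E(j, h) = -15*h/2 - j/2 (E(j, h) = -(15*h + j)/2 = -(j + 15*h)/2 = -15*h/2 - j/2)
L(H, c) = -101 - 9*H (L(H, c) = -2 + (-2 - 7)*(11 + H) = -2 - 9*(11 + H) = -2 + (-99 - 9*H) = -101 - 9*H)
F = -177 (F = -129 - (-15/2*(-6) - ½*(-6)) = -129 - (45 + 3) = -129 - 1*48 = -129 - 48 = -177)
F*L(22, k) = -177*(-101 - 9*22) = -177*(-101 - 198) = -177*(-299) = 52923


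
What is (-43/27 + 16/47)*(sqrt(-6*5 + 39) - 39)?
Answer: 6356/141 ≈ 45.078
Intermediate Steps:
(-43/27 + 16/47)*(sqrt(-6*5 + 39) - 39) = (-43*1/27 + 16*(1/47))*(sqrt(-30 + 39) - 39) = (-43/27 + 16/47)*(sqrt(9) - 39) = -1589*(3 - 39)/1269 = -1589/1269*(-36) = 6356/141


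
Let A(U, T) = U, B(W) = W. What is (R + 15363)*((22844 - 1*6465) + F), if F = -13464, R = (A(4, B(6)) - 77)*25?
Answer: 39463270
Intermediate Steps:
R = -1825 (R = (4 - 77)*25 = -73*25 = -1825)
(R + 15363)*((22844 - 1*6465) + F) = (-1825 + 15363)*((22844 - 1*6465) - 13464) = 13538*((22844 - 6465) - 13464) = 13538*(16379 - 13464) = 13538*2915 = 39463270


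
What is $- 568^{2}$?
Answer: $-322624$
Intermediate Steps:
$- 568^{2} = \left(-1\right) 322624 = -322624$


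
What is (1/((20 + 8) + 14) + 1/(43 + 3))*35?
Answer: 110/69 ≈ 1.5942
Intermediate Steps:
(1/((20 + 8) + 14) + 1/(43 + 3))*35 = (1/(28 + 14) + 1/46)*35 = (1/42 + 1/46)*35 = (22/483)*35 = 110/69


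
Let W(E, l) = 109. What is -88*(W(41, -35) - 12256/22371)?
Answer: -213504104/22371 ≈ -9543.8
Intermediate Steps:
-88*(W(41, -35) - 12256/22371) = -88*(109 - 12256/22371) = -88*2426183/22371 = -213504104/22371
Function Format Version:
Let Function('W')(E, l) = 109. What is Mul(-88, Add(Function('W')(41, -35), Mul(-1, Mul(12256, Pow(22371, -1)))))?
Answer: Rational(-213504104, 22371) ≈ -9543.8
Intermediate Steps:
Mul(-88, Add(Function('W')(41, -35), Mul(-1, Mul(12256, Pow(22371, -1))))) = Mul(-88, Add(109, Mul(-1, Mul(12256, Pow(22371, -1))))) = Mul(-88, Add(109, Mul(-1, Mul(12256, Rational(1, 22371))))) = Mul(-88, Add(109, Mul(-1, Rational(12256, 22371)))) = Mul(-88, Add(109, Rational(-12256, 22371))) = Mul(-88, Rational(2426183, 22371)) = Rational(-213504104, 22371)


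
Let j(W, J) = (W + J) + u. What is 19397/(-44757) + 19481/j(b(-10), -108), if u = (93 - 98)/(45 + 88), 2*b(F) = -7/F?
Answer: -774946607491/4273532631 ≈ -181.34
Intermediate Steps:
b(F) = -7/(2*F) (b(F) = (-7/F)/2 = -7/(2*F))
u = -5/133 ≈ -0.037594
j(W, J) = -5/133 + J + W (j(W, J) = (W + J) - 5/133 = (J + W) - 5/133 = -5/133 + J + W)
19397/(-44757) + 19481/j(b(-10), -108) = 19397/(-44757) + 19481/(-5/133 - 108 - 7/2/(-10)) = 19397*(-1/44757) + 19481/(-5/133 - 108 - 7/2*(-1/10)) = -19397/44757 + 19481/(-5/133 - 108 + 7/20) = -19397/44757 + 19481/(-286449/2660) = -19397/44757 + 19481*(-2660/286449) = -19397/44757 - 51819460/286449 = -774946607491/4273532631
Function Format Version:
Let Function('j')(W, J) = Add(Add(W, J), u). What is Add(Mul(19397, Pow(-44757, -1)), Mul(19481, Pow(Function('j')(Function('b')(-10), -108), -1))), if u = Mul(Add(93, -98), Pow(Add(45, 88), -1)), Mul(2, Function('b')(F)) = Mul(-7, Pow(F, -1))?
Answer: Rational(-774946607491, 4273532631) ≈ -181.34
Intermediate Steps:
Function('b')(F) = Mul(Rational(-7, 2), Pow(F, -1)) (Function('b')(F) = Mul(Rational(1, 2), Mul(-7, Pow(F, -1))) = Mul(Rational(-7, 2), Pow(F, -1)))
u = Rational(-5, 133) (u = Mul(-5, Pow(133, -1)) = Mul(-5, Rational(1, 133)) = Rational(-5, 133) ≈ -0.037594)
Function('j')(W, J) = Add(Rational(-5, 133), J, W) (Function('j')(W, J) = Add(Add(W, J), Rational(-5, 133)) = Add(Add(J, W), Rational(-5, 133)) = Add(Rational(-5, 133), J, W))
Add(Mul(19397, Pow(-44757, -1)), Mul(19481, Pow(Function('j')(Function('b')(-10), -108), -1))) = Add(Mul(19397, Pow(-44757, -1)), Mul(19481, Pow(Add(Rational(-5, 133), -108, Mul(Rational(-7, 2), Pow(-10, -1))), -1))) = Add(Mul(19397, Rational(-1, 44757)), Mul(19481, Pow(Add(Rational(-5, 133), -108, Mul(Rational(-7, 2), Rational(-1, 10))), -1))) = Add(Rational(-19397, 44757), Mul(19481, Pow(Add(Rational(-5, 133), -108, Rational(7, 20)), -1))) = Add(Rational(-19397, 44757), Mul(19481, Pow(Rational(-286449, 2660), -1))) = Add(Rational(-19397, 44757), Mul(19481, Rational(-2660, 286449))) = Add(Rational(-19397, 44757), Rational(-51819460, 286449)) = Rational(-774946607491, 4273532631)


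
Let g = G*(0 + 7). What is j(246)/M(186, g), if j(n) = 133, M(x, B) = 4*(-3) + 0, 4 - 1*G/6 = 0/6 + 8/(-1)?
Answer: -133/12 ≈ -11.083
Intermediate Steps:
G = 72 (G = 24 - 6*(0/6 + 8/(-1)) = 24 - 6*(0*(⅙) + 8*(-1)) = 24 - 6*(0 - 8) = 24 - 6*(-8) = 24 + 48 = 72)
g = 504 (g = 72*(0 + 7) = 72*7 = 504)
M(x, B) = -12 (M(x, B) = -12 + 0 = -12)
j(246)/M(186, g) = 133/(-12) = 133*(-1/12) = -133/12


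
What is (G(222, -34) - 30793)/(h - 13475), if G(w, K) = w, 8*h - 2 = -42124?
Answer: 122284/74961 ≈ 1.6313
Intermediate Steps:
h = -21061/4 (h = 1/4 + (1/8)*(-42124) = 1/4 - 10531/2 = -21061/4 ≈ -5265.3)
(G(222, -34) - 30793)/(h - 13475) = (222 - 30793)/(-21061/4 - 13475) = -30571/(-74961/4) = -30571*(-4/74961) = 122284/74961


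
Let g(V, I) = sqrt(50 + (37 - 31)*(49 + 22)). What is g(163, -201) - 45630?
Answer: -45630 + 2*sqrt(119) ≈ -45608.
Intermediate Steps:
g(V, I) = 2*sqrt(119) (g(V, I) = sqrt(50 + 6*71) = sqrt(50 + 426) = sqrt(476) = 2*sqrt(119))
g(163, -201) - 45630 = 2*sqrt(119) - 45630 = -45630 + 2*sqrt(119)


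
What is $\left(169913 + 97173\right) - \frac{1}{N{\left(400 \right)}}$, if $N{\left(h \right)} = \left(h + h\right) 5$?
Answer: $\frac{1068343999}{4000} \approx 2.6709 \cdot 10^{5}$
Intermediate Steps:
$N{\left(h \right)} = 10 h$ ($N{\left(h \right)} = 2 h 5 = 10 h$)
$\left(169913 + 97173\right) - \frac{1}{N{\left(400 \right)}} = \left(169913 + 97173\right) - \frac{1}{10 \cdot 400} = 267086 - \frac{1}{4000} = \frac{1068343999}{4000}$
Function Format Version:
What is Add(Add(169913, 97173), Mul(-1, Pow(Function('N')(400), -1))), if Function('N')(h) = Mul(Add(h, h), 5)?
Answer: Rational(1068343999, 4000) ≈ 2.6709e+5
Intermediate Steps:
Function('N')(h) = Mul(10, h) (Function('N')(h) = Mul(Mul(2, h), 5) = Mul(10, h))
Add(Add(169913, 97173), Mul(-1, Pow(Function('N')(400), -1))) = Add(Add(169913, 97173), Mul(-1, Pow(Mul(10, 400), -1))) = Add(267086, Mul(-1, Pow(4000, -1))) = Add(267086, Mul(-1, Rational(1, 4000))) = Add(267086, Rational(-1, 4000)) = Rational(1068343999, 4000)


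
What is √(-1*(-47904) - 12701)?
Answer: √35203 ≈ 187.62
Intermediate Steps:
√(-1*(-47904) - 12701) = √(47904 - 12701) = √35203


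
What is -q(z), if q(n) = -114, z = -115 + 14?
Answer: 114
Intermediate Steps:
z = -101
-q(z) = -1*(-114) = 114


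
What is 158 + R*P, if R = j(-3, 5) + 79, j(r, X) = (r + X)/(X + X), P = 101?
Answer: 40786/5 ≈ 8157.2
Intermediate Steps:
j(r, X) = (X + r)/(2*X) (j(r, X) = (X + r)/((2*X)) = (X + r)*(1/(2*X)) = (X + r)/(2*X))
R = 396/5 (R = (½)*(5 - 3)/5 + 79 = (½)*(⅕)*2 + 79 = ⅕ + 79 = 396/5 ≈ 79.200)
158 + R*P = 158 + (396/5)*101 = 158 + 39996/5 = 40786/5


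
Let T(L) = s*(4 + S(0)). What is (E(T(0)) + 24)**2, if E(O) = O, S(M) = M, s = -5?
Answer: 16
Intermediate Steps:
T(L) = -20 (T(L) = -5*(4 + 0) = -5*4 = -20)
(E(T(0)) + 24)**2 = (-20 + 24)**2 = 4**2 = 16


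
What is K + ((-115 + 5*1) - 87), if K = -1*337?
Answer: -534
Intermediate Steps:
K = -337
K + ((-115 + 5*1) - 87) = -337 + ((-115 + 5*1) - 87) = -337 + ((-115 + 5) - 87) = -337 + (-110 - 87) = -337 - 197 = -534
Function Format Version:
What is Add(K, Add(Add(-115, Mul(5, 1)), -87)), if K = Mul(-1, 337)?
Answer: -534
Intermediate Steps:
K = -337
Add(K, Add(Add(-115, Mul(5, 1)), -87)) = Add(-337, Add(Add(-115, Mul(5, 1)), -87)) = Add(-337, Add(Add(-115, 5), -87)) = Add(-337, Add(-110, -87)) = Add(-337, -197) = -534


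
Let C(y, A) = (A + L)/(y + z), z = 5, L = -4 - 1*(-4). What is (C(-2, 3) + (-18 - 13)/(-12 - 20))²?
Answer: 3969/1024 ≈ 3.8760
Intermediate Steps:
L = 0 (L = -4 + 4 = 0)
C(y, A) = A/(5 + y) (C(y, A) = (A + 0)/(y + 5) = A/(5 + y))
(C(-2, 3) + (-18 - 13)/(-12 - 20))² = (3/(5 - 2) + (-18 - 13)/(-12 - 20))² = (3/3 - 31/(-32))² = (3*(⅓) - 31*(-1/32))² = (1 + 31/32)² = (63/32)² = 3969/1024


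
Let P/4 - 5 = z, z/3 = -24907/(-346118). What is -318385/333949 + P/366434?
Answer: -10094542003610016/10588638093311047 ≈ -0.95334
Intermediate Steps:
z = 74721/346118 (z = 3*(-24907/(-346118)) = 3*(-24907*(-1/346118)) = 3*(24907/346118) = 74721/346118 ≈ 0.21588)
P = 3610622/173059 (P = 20 + 4*(74721/346118) = 20 + 149442/173059 = 3610622/173059 ≈ 20.864)
-318385/333949 + P/366434 = -318385/333949 + (3610622/173059)/366434 = -318385*1/333949 + (3610622/173059)*(1/366434) = -318385/333949 + 1805311/31707350803 = -10094542003610016/10588638093311047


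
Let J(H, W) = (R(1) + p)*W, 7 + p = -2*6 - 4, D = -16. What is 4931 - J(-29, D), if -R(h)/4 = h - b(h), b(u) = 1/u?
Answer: 4563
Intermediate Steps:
b(u) = 1/u
R(h) = -4*h + 4/h (R(h) = -4*(h - 1/h) = -4*h + 4/h)
p = -23 (p = -7 + (-2*6 - 4) = -7 + (-12 - 4) = -7 - 16 = -23)
J(H, W) = -23*W (J(H, W) = ((-4*1 + 4/1) - 23)*W = ((-4 + 4*1) - 23)*W = ((-4 + 4) - 23)*W = (0 - 23)*W = -23*W)
4931 - J(-29, D) = 4931 - (-23)*(-16) = 4931 - 1*368 = 4931 - 368 = 4563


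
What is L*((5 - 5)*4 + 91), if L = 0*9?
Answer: 0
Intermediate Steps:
L = 0
L*((5 - 5)*4 + 91) = 0*((5 - 5)*4 + 91) = 0*(0*4 + 91) = 0*(0 + 91) = 0*91 = 0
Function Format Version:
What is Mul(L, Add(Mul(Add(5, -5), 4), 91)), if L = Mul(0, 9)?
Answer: 0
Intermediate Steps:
L = 0
Mul(L, Add(Mul(Add(5, -5), 4), 91)) = Mul(0, Add(Mul(Add(5, -5), 4), 91)) = Mul(0, Add(Mul(0, 4), 91)) = Mul(0, Add(0, 91)) = Mul(0, 91) = 0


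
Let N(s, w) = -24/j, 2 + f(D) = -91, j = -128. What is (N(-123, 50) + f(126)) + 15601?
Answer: 248131/16 ≈ 15508.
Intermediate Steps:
f(D) = -93 (f(D) = -2 - 91 = -93)
N(s, w) = 3/16 (N(s, w) = -24/(-128) = -24*(-1/128) = 3/16)
(N(-123, 50) + f(126)) + 15601 = (3/16 - 93) + 15601 = -1485/16 + 15601 = 248131/16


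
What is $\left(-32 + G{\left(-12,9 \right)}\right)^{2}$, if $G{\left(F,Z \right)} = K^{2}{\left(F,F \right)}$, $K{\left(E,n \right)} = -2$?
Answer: $784$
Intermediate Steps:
$G{\left(F,Z \right)} = 4$ ($G{\left(F,Z \right)} = \left(-2\right)^{2} = 4$)
$\left(-32 + G{\left(-12,9 \right)}\right)^{2} = \left(-32 + 4\right)^{2} = \left(-28\right)^{2} = 784$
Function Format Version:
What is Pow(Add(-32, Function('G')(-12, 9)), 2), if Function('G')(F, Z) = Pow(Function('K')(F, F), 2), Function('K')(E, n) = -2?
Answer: 784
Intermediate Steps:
Function('G')(F, Z) = 4 (Function('G')(F, Z) = Pow(-2, 2) = 4)
Pow(Add(-32, Function('G')(-12, 9)), 2) = Pow(Add(-32, 4), 2) = Pow(-28, 2) = 784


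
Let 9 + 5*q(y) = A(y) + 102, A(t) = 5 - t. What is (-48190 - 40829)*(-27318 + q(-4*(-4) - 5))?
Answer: 12151360557/5 ≈ 2.4303e+9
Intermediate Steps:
q(y) = 98/5 - y/5 (q(y) = -9/5 + ((5 - y) + 102)/5 = -9/5 + (107 - y)/5 = -9/5 + (107/5 - y/5) = 98/5 - y/5)
(-48190 - 40829)*(-27318 + q(-4*(-4) - 5)) = (-48190 - 40829)*(-27318 + (98/5 - (-4*(-4) - 5)/5)) = -89019*(-27318 + (98/5 - (16 - 5)/5)) = -89019*(-27318 + (98/5 - ⅕*11)) = -89019*(-27318 + (98/5 - 11/5)) = -89019*(-27318 + 87/5) = -89019*(-136503/5) = 12151360557/5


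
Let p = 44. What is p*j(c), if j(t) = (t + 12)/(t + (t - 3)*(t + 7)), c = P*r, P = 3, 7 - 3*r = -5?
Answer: 352/61 ≈ 5.7705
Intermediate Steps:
r = 4 (r = 7/3 - ⅓*(-5) = 7/3 + 5/3 = 4)
c = 12 (c = 3*4 = 12)
j(t) = (12 + t)/(t + (-3 + t)*(7 + t))
p*j(c) = 44*((12 + 12)/(-21 + 12² + 5*12)) = 44*(24/(-21 + 144 + 60)) = 44*(24/183) = 44*((1/183)*24) = 44*(8/61) = 352/61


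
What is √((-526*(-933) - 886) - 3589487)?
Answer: I*√3099615 ≈ 1760.6*I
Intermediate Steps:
√((-526*(-933) - 886) - 3589487) = √((490758 - 886) - 3589487) = √(489872 - 3589487) = √(-3099615) = I*√3099615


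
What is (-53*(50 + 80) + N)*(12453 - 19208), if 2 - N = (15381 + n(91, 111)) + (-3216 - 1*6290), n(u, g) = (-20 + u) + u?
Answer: 87308375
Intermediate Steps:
n(u, g) = -20 + 2*u
N = -6035 (N = 2 - ((15381 + (-20 + 2*91)) + (-3216 - 1*6290)) = 2 - ((15381 + (-20 + 182)) + (-3216 - 6290)) = 2 - ((15381 + 162) - 9506) = 2 - (15543 - 9506) = 2 - 1*6037 = 2 - 6037 = -6035)
(-53*(50 + 80) + N)*(12453 - 19208) = (-53*(50 + 80) - 6035)*(12453 - 19208) = (-53*130 - 6035)*(-6755) = (-6890 - 6035)*(-6755) = -12925*(-6755) = 87308375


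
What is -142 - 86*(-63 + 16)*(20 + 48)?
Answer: 274714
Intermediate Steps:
-142 - 86*(-63 + 16)*(20 + 48) = -142 - (-4042)*68 = -142 - 86*(-3196) = -142 + 274856 = 274714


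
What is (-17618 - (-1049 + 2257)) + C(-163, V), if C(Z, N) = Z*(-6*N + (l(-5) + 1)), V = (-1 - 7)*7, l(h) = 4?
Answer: -74409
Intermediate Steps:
V = -56 (V = -8*7 = -56)
C(Z, N) = Z*(5 - 6*N) (C(Z, N) = Z*(-6*N + (4 + 1)) = Z*(-6*N + 5) = Z*(5 - 6*N))
(-17618 - (-1049 + 2257)) + C(-163, V) = (-17618 - (-1049 + 2257)) - 163*(5 - 6*(-56)) = (-17618 - 1*1208) - 163*(5 + 336) = (-17618 - 1208) - 163*341 = -18826 - 55583 = -74409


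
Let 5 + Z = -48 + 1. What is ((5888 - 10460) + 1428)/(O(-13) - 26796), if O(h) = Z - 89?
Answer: 1048/8979 ≈ 0.11672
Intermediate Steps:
Z = -52 (Z = -5 + (-48 + 1) = -5 - 47 = -52)
O(h) = -141 (O(h) = -52 - 89 = -141)
((5888 - 10460) + 1428)/(O(-13) - 26796) = ((5888 - 10460) + 1428)/(-141 - 26796) = (-4572 + 1428)/(-26937) = -3144*(-1/26937) = 1048/8979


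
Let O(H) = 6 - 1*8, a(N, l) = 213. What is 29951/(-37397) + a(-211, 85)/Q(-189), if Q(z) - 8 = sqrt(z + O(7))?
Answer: 18695661/3178745 - 71*I*sqrt(191)/85 ≈ 5.8815 - 11.544*I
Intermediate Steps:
O(H) = -2 (O(H) = 6 - 8 = -2)
Q(z) = 8 + sqrt(-2 + z) (Q(z) = 8 + sqrt(z - 2) = 8 + sqrt(-2 + z))
29951/(-37397) + a(-211, 85)/Q(-189) = 29951/(-37397) + 213/(8 + sqrt(-2 - 189)) = 29951*(-1/37397) + 213/(8 + sqrt(-191)) = -29951/37397 + 213/(8 + I*sqrt(191))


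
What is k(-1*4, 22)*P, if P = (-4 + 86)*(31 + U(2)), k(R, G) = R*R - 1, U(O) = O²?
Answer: 43050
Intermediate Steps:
k(R, G) = -1 + R² (k(R, G) = R² - 1 = -1 + R²)
P = 2870 (P = (-4 + 86)*(31 + 2²) = 82*(31 + 4) = 82*35 = 2870)
k(-1*4, 22)*P = (-1 + (-1*4)²)*2870 = (-1 + (-4)²)*2870 = (-1 + 16)*2870 = 15*2870 = 43050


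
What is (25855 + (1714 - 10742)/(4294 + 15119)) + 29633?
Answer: 1077179516/19413 ≈ 55488.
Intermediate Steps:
(25855 + (1714 - 10742)/(4294 + 15119)) + 29633 = (25855 - 9028/19413) + 29633 = 501914087/19413 + 29633 = 1077179516/19413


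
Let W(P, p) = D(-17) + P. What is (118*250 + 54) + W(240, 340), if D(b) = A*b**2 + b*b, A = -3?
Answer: 29216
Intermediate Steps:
D(b) = -2*b**2 (D(b) = -3*b**2 + b*b = -3*b**2 + b**2 = -2*b**2)
W(P, p) = -578 + P (W(P, p) = -2*(-17)**2 + P = -2*289 + P = -578 + P)
(118*250 + 54) + W(240, 340) = (118*250 + 54) + (-578 + 240) = (29500 + 54) - 338 = 29554 - 338 = 29216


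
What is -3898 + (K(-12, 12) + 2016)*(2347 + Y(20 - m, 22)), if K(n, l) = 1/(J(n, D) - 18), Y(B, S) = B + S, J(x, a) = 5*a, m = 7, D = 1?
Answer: 62374400/13 ≈ 4.7980e+6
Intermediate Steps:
K(n, l) = -1/13 (K(n, l) = 1/(5*1 - 18) = 1/(5 - 18) = 1/(-13) = -1/13)
-3898 + (K(-12, 12) + 2016)*(2347 + Y(20 - m, 22)) = -3898 + (-1/13 + 2016)*(2347 + ((20 - 1*7) + 22)) = -3898 + 26207*(2347 + ((20 - 7) + 22))/13 = -3898 + 26207*(2347 + (13 + 22))/13 = -3898 + 26207*(2347 + 35)/13 = -3898 + (26207/13)*2382 = -3898 + 62425074/13 = 62374400/13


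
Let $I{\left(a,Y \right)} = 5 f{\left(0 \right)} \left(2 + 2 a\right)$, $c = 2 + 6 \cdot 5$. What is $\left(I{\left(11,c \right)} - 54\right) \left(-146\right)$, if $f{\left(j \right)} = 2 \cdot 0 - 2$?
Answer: $42924$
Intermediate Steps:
$f{\left(j \right)} = -2$ ($f{\left(j \right)} = 0 - 2 = -2$)
$c = 32$ ($c = 2 + 30 = 32$)
$I{\left(a,Y \right)} = -20 - 20 a$ ($I{\left(a,Y \right)} = 5 \left(-2\right) \left(2 + 2 a\right) = - 10 \left(2 + 2 a\right) = -20 - 20 a$)
$\left(I{\left(11,c \right)} - 54\right) \left(-146\right) = \left(\left(-20 - 220\right) - 54\right) \left(-146\right) = \left(-240 - 54\right) \left(-146\right) = \left(-294\right) \left(-146\right) = 42924$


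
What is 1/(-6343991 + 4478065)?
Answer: -1/1865926 ≈ -5.3593e-7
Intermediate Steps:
1/(-6343991 + 4478065) = 1/(-1865926) = -1/1865926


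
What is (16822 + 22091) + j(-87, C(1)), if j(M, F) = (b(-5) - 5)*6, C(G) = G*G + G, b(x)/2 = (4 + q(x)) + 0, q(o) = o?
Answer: 38871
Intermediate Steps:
b(x) = 8 + 2*x (b(x) = 2*((4 + x) + 0) = 2*(4 + x) = 8 + 2*x)
C(G) = G + G² (C(G) = G² + G = G + G²)
j(M, F) = -42 (j(M, F) = ((8 + 2*(-5)) - 5)*6 = ((8 - 10) - 5)*6 = (-2 - 5)*6 = -7*6 = -42)
(16822 + 22091) + j(-87, C(1)) = (16822 + 22091) - 42 = 38913 - 42 = 38871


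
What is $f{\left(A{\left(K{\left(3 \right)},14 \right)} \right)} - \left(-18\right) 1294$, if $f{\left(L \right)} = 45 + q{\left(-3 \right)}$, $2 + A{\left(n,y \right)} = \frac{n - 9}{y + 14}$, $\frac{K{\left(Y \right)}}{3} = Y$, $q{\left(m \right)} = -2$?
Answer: $23335$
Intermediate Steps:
$K{\left(Y \right)} = 3 Y$
$A{\left(n,y \right)} = -2 + \frac{-9 + n}{14 + y}$ ($A{\left(n,y \right)} = -2 + \frac{n - 9}{y + 14} = -2 + \frac{-9 + n}{14 + y}$)
$f{\left(L \right)} = 43$ ($f{\left(L \right)} = 45 - 2 = 43$)
$f{\left(A{\left(K{\left(3 \right)},14 \right)} \right)} - \left(-18\right) 1294 = 43 - \left(-18\right) 1294 = 43 - -23292 = 43 + 23292 = 23335$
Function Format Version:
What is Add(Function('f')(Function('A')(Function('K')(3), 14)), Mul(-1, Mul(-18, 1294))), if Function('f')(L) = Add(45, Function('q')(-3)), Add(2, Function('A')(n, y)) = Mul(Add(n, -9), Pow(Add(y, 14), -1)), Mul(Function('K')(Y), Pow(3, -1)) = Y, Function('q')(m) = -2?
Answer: 23335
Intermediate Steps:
Function('K')(Y) = Mul(3, Y)
Function('A')(n, y) = Add(-2, Mul(Pow(Add(14, y), -1), Add(-9, n))) (Function('A')(n, y) = Add(-2, Mul(Add(n, -9), Pow(Add(y, 14), -1))) = Add(-2, Mul(Add(-9, n), Pow(Add(14, y), -1))) = Add(-2, Mul(Pow(Add(14, y), -1), Add(-9, n))))
Function('f')(L) = 43 (Function('f')(L) = Add(45, -2) = 43)
Add(Function('f')(Function('A')(Function('K')(3), 14)), Mul(-1, Mul(-18, 1294))) = Add(43, Mul(-1, Mul(-18, 1294))) = Add(43, Mul(-1, -23292)) = Add(43, 23292) = 23335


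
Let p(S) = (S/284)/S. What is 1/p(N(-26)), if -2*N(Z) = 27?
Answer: 284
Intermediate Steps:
N(Z) = -27/2 (N(Z) = -½*27 = -27/2)
p(S) = 1/284 (p(S) = (S*(1/284))/S = (S/284)/S = 1/284)
1/p(N(-26)) = 1/(1/284) = 284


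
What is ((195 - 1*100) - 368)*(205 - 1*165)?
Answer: -10920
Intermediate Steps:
((195 - 1*100) - 368)*(205 - 1*165) = ((195 - 100) - 368)*(205 - 165) = (95 - 368)*40 = -273*40 = -10920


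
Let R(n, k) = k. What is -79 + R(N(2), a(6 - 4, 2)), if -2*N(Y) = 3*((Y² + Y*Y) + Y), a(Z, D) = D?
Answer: -77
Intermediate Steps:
N(Y) = -3*Y² - 3*Y/2 (N(Y) = -3*((Y² + Y*Y) + Y)/2 = -3*((Y² + Y²) + Y)/2 = -3*(2*Y² + Y)/2 = -3*(Y + 2*Y²)/2 = -(3*Y + 6*Y²)/2 = -3*Y² - 3*Y/2)
-79 + R(N(2), a(6 - 4, 2)) = -79 + 2 = -77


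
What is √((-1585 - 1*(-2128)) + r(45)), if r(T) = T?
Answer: 14*√3 ≈ 24.249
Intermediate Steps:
√((-1585 - 1*(-2128)) + r(45)) = √((-1585 - 1*(-2128)) + 45) = √((-1585 + 2128) + 45) = √(543 + 45) = √588 = 14*√3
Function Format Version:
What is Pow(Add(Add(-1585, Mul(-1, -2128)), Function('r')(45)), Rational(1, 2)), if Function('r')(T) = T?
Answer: Mul(14, Pow(3, Rational(1, 2))) ≈ 24.249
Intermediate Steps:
Pow(Add(Add(-1585, Mul(-1, -2128)), Function('r')(45)), Rational(1, 2)) = Pow(Add(Add(-1585, Mul(-1, -2128)), 45), Rational(1, 2)) = Pow(Add(Add(-1585, 2128), 45), Rational(1, 2)) = Pow(Add(543, 45), Rational(1, 2)) = Pow(588, Rational(1, 2)) = Mul(14, Pow(3, Rational(1, 2)))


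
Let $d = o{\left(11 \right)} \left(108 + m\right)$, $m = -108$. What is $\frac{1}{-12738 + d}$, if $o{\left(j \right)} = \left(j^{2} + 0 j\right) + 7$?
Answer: $- \frac{1}{12738} \approx -7.8505 \cdot 10^{-5}$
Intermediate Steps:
$o{\left(j \right)} = 7 + j^{2}$ ($o{\left(j \right)} = \left(j^{2} + 0\right) + 7 = j^{2} + 7 = 7 + j^{2}$)
$d = 0$ ($d = \left(7 + 11^{2}\right) \left(108 - 108\right) = \left(7 + 121\right) 0 = 128 \cdot 0 = 0$)
$\frac{1}{-12738 + d} = \frac{1}{-12738 + 0} = \frac{1}{-12738} = - \frac{1}{12738}$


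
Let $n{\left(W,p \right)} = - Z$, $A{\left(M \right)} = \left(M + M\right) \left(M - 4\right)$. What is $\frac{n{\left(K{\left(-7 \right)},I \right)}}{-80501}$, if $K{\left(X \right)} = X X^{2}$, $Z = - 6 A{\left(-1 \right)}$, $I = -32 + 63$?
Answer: $- \frac{60}{80501} \approx -0.00074533$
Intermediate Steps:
$I = 31$
$A{\left(M \right)} = 2 M \left(-4 + M\right)$
$Z = -60$ ($Z = - 6 \cdot 2 \left(-1\right) \left(-4 - 1\right) = - 6 \cdot 2 \left(-1\right) \left(-5\right) = \left(-6\right) 10 = -60$)
$K{\left(X \right)} = X^{3}$
$n{\left(W,p \right)} = 60$ ($n{\left(W,p \right)} = \left(-1\right) \left(-60\right) = 60$)
$\frac{n{\left(K{\left(-7 \right)},I \right)}}{-80501} = \frac{60}{-80501} = 60 \left(- \frac{1}{80501}\right) = - \frac{60}{80501}$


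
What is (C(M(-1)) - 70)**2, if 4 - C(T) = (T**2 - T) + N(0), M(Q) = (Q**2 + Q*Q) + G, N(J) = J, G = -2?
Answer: 4356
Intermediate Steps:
M(Q) = -2 + 2*Q**2 (M(Q) = (Q**2 + Q*Q) - 2 = (Q**2 + Q**2) - 2 = 2*Q**2 - 2 = -2 + 2*Q**2)
C(T) = 4 + T - T**2 (C(T) = 4 - ((T**2 - T) + 0) = 4 - (T**2 - T) = 4 + (T - T**2) = 4 + T - T**2)
(C(M(-1)) - 70)**2 = ((4 + (-2 + 2*(-1)**2) - (-2 + 2*(-1)**2)**2) - 70)**2 = ((4 + (-2 + 2*1) - (-2 + 2*1)**2) - 70)**2 = ((4 + (-2 + 2) - (-2 + 2)**2) - 70)**2 = ((4 + 0 - 1*0**2) - 70)**2 = ((4 + 0 - 1*0) - 70)**2 = ((4 + 0 + 0) - 70)**2 = (4 - 70)**2 = (-66)**2 = 4356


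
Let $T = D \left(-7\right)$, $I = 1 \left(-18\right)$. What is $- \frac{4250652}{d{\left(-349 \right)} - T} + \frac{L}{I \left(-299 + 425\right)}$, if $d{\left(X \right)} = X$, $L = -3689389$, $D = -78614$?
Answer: $\frac{226799051491}{138763044} \approx 1634.4$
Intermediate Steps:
$I = -18$
$T = 550298$ ($T = \left(-78614\right) \left(-7\right) = 550298$)
$- \frac{4250652}{d{\left(-349 \right)} - T} + \frac{L}{I \left(-299 + 425\right)} = - \frac{4250652}{-349 - 550298} - \frac{3689389}{\left(-18\right) \left(-299 + 425\right)} = - \frac{4250652}{-349 - 550298} - \frac{3689389}{\left(-18\right) 126} = - \frac{4250652}{-550647} - \frac{3689389}{-2268} = \left(-4250652\right) \left(- \frac{1}{550647}\right) - - \frac{3689389}{2268} = \frac{1416884}{183549} + \frac{3689389}{2268} = \frac{226799051491}{138763044}$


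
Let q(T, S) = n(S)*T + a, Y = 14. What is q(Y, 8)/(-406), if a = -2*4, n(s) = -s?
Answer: 60/203 ≈ 0.29557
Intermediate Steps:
a = -8
q(T, S) = -8 - S*T (q(T, S) = (-S)*T - 8 = -S*T - 8 = -8 - S*T)
q(Y, 8)/(-406) = (-8 - 1*8*14)/(-406) = (-8 - 112)*(-1/406) = -120*(-1/406) = 60/203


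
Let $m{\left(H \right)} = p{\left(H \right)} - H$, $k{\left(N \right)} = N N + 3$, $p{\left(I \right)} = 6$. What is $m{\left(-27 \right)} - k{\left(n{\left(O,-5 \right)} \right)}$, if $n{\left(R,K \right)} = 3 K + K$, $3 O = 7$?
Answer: $-370$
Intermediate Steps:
$O = \frac{7}{3}$ ($O = \frac{1}{3} \cdot 7 = \frac{7}{3} \approx 2.3333$)
$n{\left(R,K \right)} = 4 K$
$k{\left(N \right)} = 3 + N^{2}$ ($k{\left(N \right)} = N^{2} + 3 = 3 + N^{2}$)
$m{\left(H \right)} = 6 - H$
$m{\left(-27 \right)} - k{\left(n{\left(O,-5 \right)} \right)} = \left(6 - -27\right) - \left(3 + \left(4 \left(-5\right)\right)^{2}\right) = \left(6 + 27\right) - \left(3 + \left(-20\right)^{2}\right) = 33 - \left(3 + 400\right) = 33 - 403 = -370$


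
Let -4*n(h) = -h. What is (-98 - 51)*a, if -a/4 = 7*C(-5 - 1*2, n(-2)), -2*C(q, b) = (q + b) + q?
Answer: 30247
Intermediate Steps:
n(h) = h/4 (n(h) = -(-1)*h/4 = h/4)
C(q, b) = -q - b/2 (C(q, b) = -((q + b) + q)/2 = -((b + q) + q)/2 = -(b + 2*q)/2 = -q - b/2)
a = -203 (a = -28*(-(-5 - 1*2) - (-2)/8) = -28*(-(-5 - 2) - ½*(-½)) = -28*(-1*(-7) + ¼) = -28*(7 + ¼) = -28*29/4 = -4*203/4 = -203)
(-98 - 51)*a = (-98 - 51)*(-203) = -149*(-203) = 30247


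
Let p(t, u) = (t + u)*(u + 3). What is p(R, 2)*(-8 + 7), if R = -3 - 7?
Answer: 40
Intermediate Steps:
R = -10
p(t, u) = (3 + u)*(t + u) (p(t, u) = (t + u)*(3 + u) = (3 + u)*(t + u))
p(R, 2)*(-8 + 7) = (2² + 3*(-10) + 3*2 - 10*2)*(-8 + 7) = (4 - 30 + 6 - 20)*(-1) = -40*(-1) = 40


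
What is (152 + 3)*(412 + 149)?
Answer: 86955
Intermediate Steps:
(152 + 3)*(412 + 149) = 155*561 = 86955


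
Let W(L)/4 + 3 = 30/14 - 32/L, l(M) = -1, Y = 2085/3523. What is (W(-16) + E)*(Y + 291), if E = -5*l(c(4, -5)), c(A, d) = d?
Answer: 9832518/3523 ≈ 2790.9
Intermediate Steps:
Y = 2085/3523 (Y = 2085*(1/3523) = 2085/3523 ≈ 0.59183)
W(L) = -24/7 - 128/L (W(L) = -12 + 4*(30/14 - 32/L) = -12 + 4*(30*(1/14) - 32/L) = -12 + 4*(15/7 - 32/L) = -12 + (60/7 - 128/L) = -24/7 - 128/L)
E = 5 (E = -5*(-1) = 5)
(W(-16) + E)*(Y + 291) = ((-24/7 - 128/(-16)) + 5)*(2085/3523 + 291) = ((-24/7 - 128*(-1/16)) + 5)*(1027278/3523) = ((-24/7 + 8) + 5)*(1027278/3523) = (32/7 + 5)*(1027278/3523) = (67/7)*(1027278/3523) = 9832518/3523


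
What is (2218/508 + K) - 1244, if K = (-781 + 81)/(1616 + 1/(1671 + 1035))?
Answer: -1377362086499/1110715838 ≈ -1240.1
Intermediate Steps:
K = -1894200/4372897 (K = -700/(1616 + 1/2706) = -700/4372897/2706 = -700*2706/4372897 = -1894200/4372897 ≈ -0.43317)
(2218/508 + K) - 1244 = (2218/508 - 1894200/4372897) - 1244 = (2218*(1/508) - 1894200/4372897) - 1244 = (1109/254 - 1894200/4372897) - 1244 = 4368415973/1110715838 - 1244 = -1377362086499/1110715838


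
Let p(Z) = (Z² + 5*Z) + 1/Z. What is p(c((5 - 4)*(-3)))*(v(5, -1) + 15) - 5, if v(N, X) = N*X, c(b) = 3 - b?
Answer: 1970/3 ≈ 656.67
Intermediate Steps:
p(Z) = 1/Z + Z² + 5*Z
p(c((5 - 4)*(-3)))*(v(5, -1) + 15) - 5 = ((1 + (3 - (5 - 4)*(-3))²*(5 + (3 - (5 - 4)*(-3))))/(3 - (5 - 4)*(-3)))*(5*(-1) + 15) - 5 = ((1 + (3 - (-3))²*(5 + (3 - (-3))))/(3 - (-3)))*(-5 + 15) - 5 = ((1 + (3 - 1*(-3))²*(5 + (3 - 1*(-3))))/(3 - 1*(-3)))*10 - 5 = ((1 + (3 + 3)²*(5 + (3 + 3)))/(3 + 3))*10 - 5 = ((1 + 6²*(5 + 6))/6)*10 - 5 = ((1 + 36*11)/6)*10 - 5 = ((1 + 396)/6)*10 - 5 = ((⅙)*397)*10 - 5 = (397/6)*10 - 5 = 1985/3 - 5 = 1970/3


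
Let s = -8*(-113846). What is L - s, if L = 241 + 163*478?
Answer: -832613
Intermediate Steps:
s = 910768
L = 78155 (L = 241 + 77914 = 78155)
L - s = 78155 - 1*910768 = 78155 - 910768 = -832613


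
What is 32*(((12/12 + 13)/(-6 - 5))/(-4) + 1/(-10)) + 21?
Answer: 1539/55 ≈ 27.982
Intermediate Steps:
32*(((12/12 + 13)/(-6 - 5))/(-4) + 1/(-10)) + 21 = 32*(((12*(1/12) + 13)/(-11))*(-¼) + 1*(-⅒)) + 21 = 32*(((1 + 13)*(-1/11))*(-¼) - ⅒) + 21 = 32*((14*(-1/11))*(-¼) - ⅒) + 21 = 32*(-14/11*(-¼) - ⅒) + 21 = 32*(7/22 - ⅒) + 21 = 32*(12/55) + 21 = 384/55 + 21 = 1539/55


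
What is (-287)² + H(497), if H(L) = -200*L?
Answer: -17031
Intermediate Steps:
(-287)² + H(497) = (-287)² - 200*497 = 82369 - 99400 = -17031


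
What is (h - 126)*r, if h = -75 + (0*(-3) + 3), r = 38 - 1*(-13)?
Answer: -10098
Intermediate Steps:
r = 51 (r = 38 + 13 = 51)
h = -72 (h = -75 + (0 + 3) = -75 + 3 = -72)
(h - 126)*r = (-72 - 126)*51 = -198*51 = -10098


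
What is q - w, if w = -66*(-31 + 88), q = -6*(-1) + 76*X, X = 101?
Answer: 11444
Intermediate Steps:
q = 7682 (q = -6*(-1) + 76*101 = 6 + 7676 = 7682)
w = -3762 (w = -66*57 = -3762)
q - w = 7682 - 1*(-3762) = 7682 + 3762 = 11444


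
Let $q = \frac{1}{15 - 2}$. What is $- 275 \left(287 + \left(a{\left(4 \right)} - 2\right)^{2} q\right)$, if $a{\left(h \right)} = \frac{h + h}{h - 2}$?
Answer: $- \frac{1027125}{13} \approx -79010.0$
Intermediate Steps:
$a{\left(h \right)} = \frac{2 h}{-2 + h}$
$q = \frac{1}{13} \approx 0.076923$
$- 275 \left(287 + \left(a{\left(4 \right)} - 2\right)^{2} q\right) = - 275 \left(287 + \left(2 \cdot 4 \frac{1}{-2 + 4} - 2\right)^{2} \cdot \frac{1}{13}\right) = - 275 \left(287 + \left(2 \cdot 4 \cdot \frac{1}{2} - 2\right)^{2} \cdot \frac{1}{13}\right) = - 275 \left(287 + \left(4 - 2\right)^{2} \cdot \frac{1}{13}\right) = - 275 \left(287 + 2^{2} \cdot \frac{1}{13}\right) = - 275 \left(287 + 4 \cdot \frac{1}{13}\right) = - 275 \left(287 + \frac{4}{13}\right) = \left(-275\right) \frac{3735}{13} = - \frac{1027125}{13}$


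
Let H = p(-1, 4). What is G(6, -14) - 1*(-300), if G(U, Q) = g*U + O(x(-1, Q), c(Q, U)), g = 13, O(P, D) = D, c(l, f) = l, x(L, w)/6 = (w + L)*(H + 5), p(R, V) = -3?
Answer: 364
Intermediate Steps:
H = -3
x(L, w) = 12*L + 12*w (x(L, w) = 6*((w + L)*(-3 + 5)) = 6*((L + w)*2) = 6*(2*L + 2*w) = 12*L + 12*w)
G(U, Q) = Q + 13*U (G(U, Q) = 13*U + Q = Q + 13*U)
G(6, -14) - 1*(-300) = (-14 + 13*6) - 1*(-300) = (-14 + 78) + 300 = 64 + 300 = 364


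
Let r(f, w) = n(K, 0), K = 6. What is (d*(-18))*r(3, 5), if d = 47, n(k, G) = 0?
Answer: 0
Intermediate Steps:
r(f, w) = 0
(d*(-18))*r(3, 5) = (47*(-18))*0 = -846*0 = 0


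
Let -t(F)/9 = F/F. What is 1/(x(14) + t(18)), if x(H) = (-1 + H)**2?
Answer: 1/160 ≈ 0.0062500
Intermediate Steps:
t(F) = -9 (t(F) = -9*F/F = -9*1 = -9)
1/(x(14) + t(18)) = 1/((-1 + 14)**2 - 9) = 1/(13**2 - 9) = 1/(169 - 9) = 1/160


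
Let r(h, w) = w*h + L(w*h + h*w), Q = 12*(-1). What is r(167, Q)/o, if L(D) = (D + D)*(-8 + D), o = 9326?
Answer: 16095126/4663 ≈ 3451.7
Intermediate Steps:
L(D) = 2*D*(-8 + D) (L(D) = (2*D)*(-8 + D) = 2*D*(-8 + D))
Q = -12
r(h, w) = h*w + 4*h*w*(-8 + 2*h*w) (r(h, w) = w*h + 2*(w*h + h*w)*(-8 + (w*h + h*w)) = h*w + 2*(h*w + h*w)*(-8 + (h*w + h*w)) = h*w + 2*(2*h*w)*(-8 + 2*h*w) = h*w + 4*h*w*(-8 + 2*h*w))
r(167, Q)/o = (167*(-12)*(-31 + 8*167*(-12)))/9326 = (167*(-12)*(-31 - 16032))*(1/9326) = (167*(-12)*(-16063))*(1/9326) = 32190252*(1/9326) = 16095126/4663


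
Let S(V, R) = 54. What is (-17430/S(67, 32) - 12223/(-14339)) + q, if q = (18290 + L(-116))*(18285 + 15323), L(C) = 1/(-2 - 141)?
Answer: 67122278056172/109197 ≈ 6.1469e+8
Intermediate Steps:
L(C) = -1/143 (L(C) = 1/(-143) = -1/143)
q = 87900682152/143 (q = (18290 - 1/143)*(18285 + 15323) = (2615469/143)*33608 = 87900682152/143 ≈ 6.1469e+8)
(-17430/S(67, 32) - 12223/(-14339)) + q = (-17430/54 - 12223/(-14339)) + 87900682152/143 = (-17430*1/54 - 12223*(-1/14339)) + 87900682152/143 = (-2905/9 + 12223/14339) + 87900682152/143 = -41544788/129051 + 87900682152/143 = 67122278056172/109197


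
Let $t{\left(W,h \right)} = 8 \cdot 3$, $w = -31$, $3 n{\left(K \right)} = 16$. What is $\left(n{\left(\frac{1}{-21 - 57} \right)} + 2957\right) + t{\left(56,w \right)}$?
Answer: $\frac{8959}{3} \approx 2986.3$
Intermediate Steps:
$n{\left(K \right)} = \frac{16}{3}$ ($n{\left(K \right)} = \frac{1}{3} \cdot 16 = \frac{16}{3}$)
$t{\left(W,h \right)} = 24$
$\left(n{\left(\frac{1}{-21 - 57} \right)} + 2957\right) + t{\left(56,w \right)} = \left(\frac{16}{3} + 2957\right) + 24 = \frac{8887}{3} + 24 = \frac{8959}{3}$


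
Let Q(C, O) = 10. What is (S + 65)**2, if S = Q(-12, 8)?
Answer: 5625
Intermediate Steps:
S = 10
(S + 65)**2 = (10 + 65)**2 = 75**2 = 5625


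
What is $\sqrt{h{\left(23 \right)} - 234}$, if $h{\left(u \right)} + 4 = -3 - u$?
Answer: $2 i \sqrt{66} \approx 16.248 i$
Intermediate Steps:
$h{\left(u \right)} = -7 - u$ ($h{\left(u \right)} = -4 - \left(3 + u\right) = -7 - u$)
$\sqrt{h{\left(23 \right)} - 234} = \sqrt{\left(-7 - 23\right) - 234} = \sqrt{-30 - 234} = \sqrt{-264} = 2 i \sqrt{66}$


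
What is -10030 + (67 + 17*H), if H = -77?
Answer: -11272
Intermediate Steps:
-10030 + (67 + 17*H) = -10030 + (67 + 17*(-77)) = -10030 + (67 - 1309) = -10030 - 1242 = -11272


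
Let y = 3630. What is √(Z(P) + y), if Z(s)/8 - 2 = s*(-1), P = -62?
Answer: √4142 ≈ 64.358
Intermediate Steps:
Z(s) = 16 - 8*s (Z(s) = 16 + 8*(s*(-1)) = 16 + 8*(-s) = 16 - 8*s)
√(Z(P) + y) = √((16 - 8*(-62)) + 3630) = √((16 + 496) + 3630) = √(512 + 3630) = √4142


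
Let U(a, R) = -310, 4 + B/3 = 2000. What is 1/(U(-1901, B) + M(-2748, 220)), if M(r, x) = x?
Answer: -1/90 ≈ -0.011111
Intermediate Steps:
B = 5988 (B = -12 + 3*2000 = -12 + 6000 = 5988)
1/(U(-1901, B) + M(-2748, 220)) = 1/(-310 + 220) = 1/(-90) = -1/90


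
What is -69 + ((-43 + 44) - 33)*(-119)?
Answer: 3739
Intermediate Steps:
-69 + ((-43 + 44) - 33)*(-119) = -69 + (1 - 33)*(-119) = -69 - 32*(-119) = -69 + 3808 = 3739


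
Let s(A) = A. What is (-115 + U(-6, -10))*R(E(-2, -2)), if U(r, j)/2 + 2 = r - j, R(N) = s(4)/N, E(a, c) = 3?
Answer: -148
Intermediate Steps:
R(N) = 4/N
U(r, j) = -4 - 2*j + 2*r (U(r, j) = -4 + 2*(r - j) = -4 + (-2*j + 2*r) = -4 - 2*j + 2*r)
(-115 + U(-6, -10))*R(E(-2, -2)) = (-115 + (-4 - 2*(-10) + 2*(-6)))*(4/3) = (-115 + (-4 + 20 - 12))*(4*(⅓)) = (-115 + 4)*(4/3) = -111*4/3 = -148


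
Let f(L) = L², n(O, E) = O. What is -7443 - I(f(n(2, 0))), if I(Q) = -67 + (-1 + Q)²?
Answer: -7385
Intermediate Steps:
-7443 - I(f(n(2, 0))) = -7443 - (-67 + (-1 + 2²)²) = -7443 - (-67 + (-1 + 4)²) = -7443 - (-67 + 3²) = -7443 - (-67 + 9) = -7443 - 1*(-58) = -7443 + 58 = -7385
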